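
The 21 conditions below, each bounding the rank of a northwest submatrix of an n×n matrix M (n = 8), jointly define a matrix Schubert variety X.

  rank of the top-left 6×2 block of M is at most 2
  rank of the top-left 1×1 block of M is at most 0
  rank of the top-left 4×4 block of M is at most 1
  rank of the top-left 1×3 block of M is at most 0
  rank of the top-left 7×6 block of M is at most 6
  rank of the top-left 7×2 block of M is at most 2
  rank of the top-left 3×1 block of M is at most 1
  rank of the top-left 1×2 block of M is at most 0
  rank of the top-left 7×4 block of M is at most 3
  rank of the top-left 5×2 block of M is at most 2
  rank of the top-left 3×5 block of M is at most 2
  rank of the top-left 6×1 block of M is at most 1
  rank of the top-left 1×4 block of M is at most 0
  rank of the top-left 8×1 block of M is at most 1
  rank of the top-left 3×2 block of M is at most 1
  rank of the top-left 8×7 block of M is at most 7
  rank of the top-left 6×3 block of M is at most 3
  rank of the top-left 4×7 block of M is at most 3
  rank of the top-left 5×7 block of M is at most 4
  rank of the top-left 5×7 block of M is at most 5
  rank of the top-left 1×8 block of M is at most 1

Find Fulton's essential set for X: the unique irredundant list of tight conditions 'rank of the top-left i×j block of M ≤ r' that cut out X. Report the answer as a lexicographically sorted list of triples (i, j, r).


The tightest implied rank at each (i,j), from the 21 conditions:

  i=1: 0 | 0 | 0 | 0 | 1 | 1 | 1 | 1
  i=2: 1 | 1 | 1 | 1 | 2 | 2 | 2 | 2
  i=3: 1 | 1 | 1 | 1 | 2 | 3 | 3 | 3
  i=4: 1 | 1 | 1 | 1 | 2 | 3 | 3 | 4
  i=5: 1 | 2 | 2 | 2 | 3 | 4 | 4 | 5
  i=6: 1 | 2 | 3 | 3 | 4 | 5 | 5 | 6
  i=7: 1 | 2 | 3 | 3 | 4 | 5 | 6 | 7
  i=8: 1 | 2 | 3 | 4 | 5 | 6 | 7 | 8

reading off 1-entries of Δ²R: w = (5, 1, 6, 8, 2, 3, 7, 4).

Fulton essential set (4 of the 12 Rothe cells):

[(1, 4, 0), (4, 4, 1), (4, 7, 3), (7, 4, 3)]


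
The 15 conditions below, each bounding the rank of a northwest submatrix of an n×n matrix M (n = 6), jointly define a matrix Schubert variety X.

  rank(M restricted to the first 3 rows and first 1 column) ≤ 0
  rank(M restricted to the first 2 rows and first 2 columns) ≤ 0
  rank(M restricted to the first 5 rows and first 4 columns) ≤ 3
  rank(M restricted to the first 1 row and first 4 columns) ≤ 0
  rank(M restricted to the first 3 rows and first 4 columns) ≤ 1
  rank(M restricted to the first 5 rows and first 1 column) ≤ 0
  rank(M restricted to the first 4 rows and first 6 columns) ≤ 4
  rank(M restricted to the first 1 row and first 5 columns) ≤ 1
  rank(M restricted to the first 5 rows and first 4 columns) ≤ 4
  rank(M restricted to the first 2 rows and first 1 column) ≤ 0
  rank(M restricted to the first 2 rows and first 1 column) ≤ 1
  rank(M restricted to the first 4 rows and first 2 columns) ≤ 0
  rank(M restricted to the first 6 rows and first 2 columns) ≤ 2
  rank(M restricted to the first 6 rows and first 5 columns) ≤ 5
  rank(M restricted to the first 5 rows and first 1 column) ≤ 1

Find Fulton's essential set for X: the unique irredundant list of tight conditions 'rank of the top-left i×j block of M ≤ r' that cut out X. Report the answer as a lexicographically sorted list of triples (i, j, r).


Computing R[i][j] = min implied NW-rank bound (n=6, 15 conditions):

  row 1: 0, 0, 0, 0, 1, 1
  row 2: 0, 0, 1, 1, 2, 2
  row 3: 0, 0, 1, 1, 2, 3
  row 4: 0, 0, 1, 2, 3, 4
  row 5: 0, 1, 2, 3, 4, 5
  row 6: 1, 2, 3, 4, 5, 6

so w = (5, 3, 6, 4, 2, 1).

4 SE-corners of the 12-cell Rothe diagram give Ess(w):

[(1, 4, 0), (3, 4, 1), (4, 2, 0), (5, 1, 0)]


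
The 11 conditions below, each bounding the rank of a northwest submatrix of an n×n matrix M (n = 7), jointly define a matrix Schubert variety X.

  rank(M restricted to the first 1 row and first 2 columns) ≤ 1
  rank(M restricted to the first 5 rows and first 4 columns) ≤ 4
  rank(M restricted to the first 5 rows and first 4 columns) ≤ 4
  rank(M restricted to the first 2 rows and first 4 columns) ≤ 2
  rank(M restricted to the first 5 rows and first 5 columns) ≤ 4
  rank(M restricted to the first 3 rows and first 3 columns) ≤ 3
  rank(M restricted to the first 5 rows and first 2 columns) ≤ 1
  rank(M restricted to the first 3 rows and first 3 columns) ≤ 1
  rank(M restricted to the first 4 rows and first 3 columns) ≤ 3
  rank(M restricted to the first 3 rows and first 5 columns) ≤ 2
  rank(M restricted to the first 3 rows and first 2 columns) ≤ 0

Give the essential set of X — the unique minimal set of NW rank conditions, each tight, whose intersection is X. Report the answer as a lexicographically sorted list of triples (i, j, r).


Recovering R(i,j) via the rank-extension bound from the 11 conditions:

  row 1: 0  0  1  1  1  1  1
  row 2: 0  0  1  2  2  2  2
  row 3: 0  0  1  2  2  3  3
  row 4: 1  1  2  3  3  4  4
  row 5: 1  1  2  3  4  5  5
  row 6: 1  2  3  4  5  6  6
  row 7: 1  2  3  4  5  6  7

so w = (3, 4, 6, 1, 5, 2, 7).

ℓ(w)=8; the 3 essential cells (i,j,r):

[(3, 2, 0), (3, 5, 2), (5, 2, 1)]


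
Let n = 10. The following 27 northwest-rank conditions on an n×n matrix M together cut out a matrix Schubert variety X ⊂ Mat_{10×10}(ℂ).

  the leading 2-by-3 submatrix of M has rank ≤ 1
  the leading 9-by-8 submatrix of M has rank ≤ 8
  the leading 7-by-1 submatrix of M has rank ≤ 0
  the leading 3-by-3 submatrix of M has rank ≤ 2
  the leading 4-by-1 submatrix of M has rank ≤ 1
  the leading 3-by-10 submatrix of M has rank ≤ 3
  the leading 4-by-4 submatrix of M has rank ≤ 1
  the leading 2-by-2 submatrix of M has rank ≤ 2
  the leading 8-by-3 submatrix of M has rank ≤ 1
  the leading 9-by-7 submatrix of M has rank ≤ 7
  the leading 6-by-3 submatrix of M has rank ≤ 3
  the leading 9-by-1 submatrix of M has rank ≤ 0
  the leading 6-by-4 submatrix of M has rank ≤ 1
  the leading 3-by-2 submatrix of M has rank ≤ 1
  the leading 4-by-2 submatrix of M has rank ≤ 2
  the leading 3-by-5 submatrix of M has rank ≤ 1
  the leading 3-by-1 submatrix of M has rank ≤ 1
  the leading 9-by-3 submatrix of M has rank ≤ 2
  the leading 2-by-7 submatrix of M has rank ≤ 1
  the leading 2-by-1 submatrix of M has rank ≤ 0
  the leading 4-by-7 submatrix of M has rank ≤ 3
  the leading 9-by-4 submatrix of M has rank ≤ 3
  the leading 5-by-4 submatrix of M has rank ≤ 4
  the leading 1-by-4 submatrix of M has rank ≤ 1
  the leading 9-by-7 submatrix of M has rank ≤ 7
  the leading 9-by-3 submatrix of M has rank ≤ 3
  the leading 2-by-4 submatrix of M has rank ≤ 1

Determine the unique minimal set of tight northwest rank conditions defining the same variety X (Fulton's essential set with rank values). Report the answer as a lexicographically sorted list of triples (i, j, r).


The tightest implied rank at each (i,j), from the 27 conditions:

  R[1]: 0 | 1 | 1 | 1 | 1 | 1 | 1 | 1 | 1 | 1
  R[2]: 0 | 1 | 1 | 1 | 1 | 1 | 1 | 2 | 2 | 2
  R[3]: 0 | 1 | 1 | 1 | 1 | 2 | 2 | 3 | 3 | 3
  R[4]: 0 | 1 | 1 | 1 | 2 | 3 | 3 | 4 | 4 | 4
  R[5]: 0 | 1 | 1 | 1 | 2 | 3 | 4 | 5 | 5 | 5
  R[6]: 0 | 1 | 1 | 1 | 2 | 3 | 4 | 5 | 6 | 6
  R[7]: 0 | 1 | 1 | 2 | 3 | 4 | 5 | 6 | 7 | 7
  R[8]: 0 | 1 | 1 | 2 | 3 | 4 | 5 | 6 | 7 | 8
  R[9]: 0 | 1 | 2 | 3 | 4 | 5 | 6 | 7 | 8 | 9
  R[10]: 1 | 2 | 3 | 4 | 5 | 6 | 7 | 8 | 9 | 10

the unique w with this rank table is (2, 8, 6, 5, 7, 9, 4, 10, 3, 1).

|D(w)|=25, |Ess(w)|=5:

[(2, 7, 1), (3, 5, 1), (6, 4, 1), (8, 3, 1), (9, 1, 0)]


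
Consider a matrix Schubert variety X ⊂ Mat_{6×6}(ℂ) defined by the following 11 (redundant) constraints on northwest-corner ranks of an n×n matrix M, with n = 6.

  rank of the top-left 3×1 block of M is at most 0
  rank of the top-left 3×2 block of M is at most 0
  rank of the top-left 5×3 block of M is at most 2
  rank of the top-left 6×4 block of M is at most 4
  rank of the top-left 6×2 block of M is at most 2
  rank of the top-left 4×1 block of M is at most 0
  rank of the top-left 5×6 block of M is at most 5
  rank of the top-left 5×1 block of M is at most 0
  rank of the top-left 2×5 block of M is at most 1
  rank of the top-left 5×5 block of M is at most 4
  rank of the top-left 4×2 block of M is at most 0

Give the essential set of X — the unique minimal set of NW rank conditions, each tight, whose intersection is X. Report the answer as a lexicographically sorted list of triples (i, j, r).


Rank table r_w(6×6) implied by the 11 constraints:

  R[1]: 0  0  1  1  1  1
  R[2]: 0  0  1  1  1  2
  R[3]: 0  0  1  2  2  3
  R[4]: 0  0  1  2  3  4
  R[5]: 0  1  2  3  4  5
  R[6]: 1  2  3  4  5  6

the unique w with this rank table is (3, 6, 4, 5, 2, 1).

Rothe diagram D(w) (11 cells), 3 SE-corners (essential conditions):

[(2, 5, 1), (4, 2, 0), (5, 1, 0)]


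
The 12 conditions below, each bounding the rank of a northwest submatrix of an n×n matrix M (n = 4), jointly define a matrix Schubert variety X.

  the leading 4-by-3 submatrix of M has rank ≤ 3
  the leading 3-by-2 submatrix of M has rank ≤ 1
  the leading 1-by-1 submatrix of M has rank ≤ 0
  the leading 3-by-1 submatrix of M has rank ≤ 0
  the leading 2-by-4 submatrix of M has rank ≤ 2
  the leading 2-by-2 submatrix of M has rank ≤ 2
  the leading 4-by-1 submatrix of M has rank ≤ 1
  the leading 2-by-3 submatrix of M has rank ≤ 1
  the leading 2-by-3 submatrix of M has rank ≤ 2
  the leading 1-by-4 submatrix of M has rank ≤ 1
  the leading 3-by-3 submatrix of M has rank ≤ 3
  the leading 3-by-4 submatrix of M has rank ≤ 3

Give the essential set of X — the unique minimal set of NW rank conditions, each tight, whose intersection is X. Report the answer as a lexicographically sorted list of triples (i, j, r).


Reconstructing r_w from the 12 given conditions:

  row 1: 0, 1, 1, 1
  row 2: 0, 1, 1, 2
  row 3: 0, 1, 2, 3
  row 4: 1, 2, 3, 4

second differences of R give the permutation w = (2, 4, 3, 1).

Rothe diagram D(w) (4 cells), 2 SE-corners (essential conditions):

[(2, 3, 1), (3, 1, 0)]


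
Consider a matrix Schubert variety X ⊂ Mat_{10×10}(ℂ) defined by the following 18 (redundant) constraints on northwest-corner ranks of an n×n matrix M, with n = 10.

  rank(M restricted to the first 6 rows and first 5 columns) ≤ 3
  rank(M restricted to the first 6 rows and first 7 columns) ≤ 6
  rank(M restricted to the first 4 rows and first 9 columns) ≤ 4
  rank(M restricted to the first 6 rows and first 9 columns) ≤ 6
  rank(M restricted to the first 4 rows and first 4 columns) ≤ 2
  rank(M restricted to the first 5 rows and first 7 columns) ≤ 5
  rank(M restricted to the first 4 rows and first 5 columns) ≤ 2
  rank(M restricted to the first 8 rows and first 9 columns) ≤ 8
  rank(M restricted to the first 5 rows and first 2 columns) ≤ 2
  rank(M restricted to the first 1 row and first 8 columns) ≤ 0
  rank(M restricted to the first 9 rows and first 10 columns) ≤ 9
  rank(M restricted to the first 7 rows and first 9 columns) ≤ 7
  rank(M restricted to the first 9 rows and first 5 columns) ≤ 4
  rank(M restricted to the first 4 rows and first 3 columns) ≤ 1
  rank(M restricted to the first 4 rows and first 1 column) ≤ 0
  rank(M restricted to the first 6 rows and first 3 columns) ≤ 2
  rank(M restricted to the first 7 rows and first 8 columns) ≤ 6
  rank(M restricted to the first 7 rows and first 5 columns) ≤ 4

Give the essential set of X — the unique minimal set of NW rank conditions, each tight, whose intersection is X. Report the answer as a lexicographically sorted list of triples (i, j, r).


Propagating the 18 rank bounds to every northwest block:

  0, 0, 0, 0, 0, 0, 0, 0, 1, 1
  0, 1, 1, 1, 1, 1, 1, 1, 2, 2
  0, 1, 1, 2, 2, 2, 2, 2, 3, 3
  0, 1, 1, 2, 2, 3, 3, 3, 4, 4
  1, 2, 2, 3, 3, 4, 4, 4, 5, 5
  1, 2, 2, 3, 3, 4, 5, 5, 6, 6
  1, 2, 3, 4, 4, 5, 6, 6, 7, 7
  1, 2, 3, 4, 4, 5, 6, 7, 8, 8
  1, 2, 3, 4, 4, 5, 6, 7, 8, 9
  1, 2, 3, 4, 5, 6, 7, 8, 9, 10

reading off 1-entries of Δ²R: w = (9, 2, 4, 6, 1, 7, 3, 8, 10, 5).

Rothe diagram D(w) (18 cells), 7 SE-corners (essential conditions):

[(1, 8, 0), (4, 1, 0), (4, 3, 1), (4, 5, 2), (6, 3, 2), (6, 5, 3), (9, 5, 4)]


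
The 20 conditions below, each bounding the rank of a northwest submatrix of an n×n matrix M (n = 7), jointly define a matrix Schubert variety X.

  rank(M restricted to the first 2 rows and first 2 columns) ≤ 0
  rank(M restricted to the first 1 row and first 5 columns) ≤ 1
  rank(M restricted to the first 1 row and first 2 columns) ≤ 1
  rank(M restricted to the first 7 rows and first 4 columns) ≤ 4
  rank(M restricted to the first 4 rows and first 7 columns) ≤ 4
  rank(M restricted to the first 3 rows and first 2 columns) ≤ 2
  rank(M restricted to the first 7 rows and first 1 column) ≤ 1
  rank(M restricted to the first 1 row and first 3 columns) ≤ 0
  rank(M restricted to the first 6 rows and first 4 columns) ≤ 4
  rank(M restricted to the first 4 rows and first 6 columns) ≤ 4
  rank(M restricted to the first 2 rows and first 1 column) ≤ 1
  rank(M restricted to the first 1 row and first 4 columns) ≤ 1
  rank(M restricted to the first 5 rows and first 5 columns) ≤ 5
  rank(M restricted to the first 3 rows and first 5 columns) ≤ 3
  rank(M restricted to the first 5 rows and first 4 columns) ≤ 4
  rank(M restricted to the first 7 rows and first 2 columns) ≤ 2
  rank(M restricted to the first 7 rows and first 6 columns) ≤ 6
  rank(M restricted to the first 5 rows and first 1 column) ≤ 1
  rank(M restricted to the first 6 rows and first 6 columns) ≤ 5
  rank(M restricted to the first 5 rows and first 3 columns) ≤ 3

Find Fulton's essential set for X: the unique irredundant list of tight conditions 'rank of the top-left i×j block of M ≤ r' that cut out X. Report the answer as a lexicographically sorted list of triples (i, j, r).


Rank table r_w(7×7) implied by the 20 constraints:

  0 0 0 1 1 1 1
  0 0 1 2 2 2 2
  1 1 2 3 3 3 3
  1 2 3 4 4 4 4
  1 2 3 4 5 5 5
  1 2 3 4 5 5 6
  1 2 3 4 5 6 7

second differences of R give the permutation w = (4, 3, 1, 2, 5, 7, 6).

|D(w)|=6, |Ess(w)|=3:

[(1, 3, 0), (2, 2, 0), (6, 6, 5)]


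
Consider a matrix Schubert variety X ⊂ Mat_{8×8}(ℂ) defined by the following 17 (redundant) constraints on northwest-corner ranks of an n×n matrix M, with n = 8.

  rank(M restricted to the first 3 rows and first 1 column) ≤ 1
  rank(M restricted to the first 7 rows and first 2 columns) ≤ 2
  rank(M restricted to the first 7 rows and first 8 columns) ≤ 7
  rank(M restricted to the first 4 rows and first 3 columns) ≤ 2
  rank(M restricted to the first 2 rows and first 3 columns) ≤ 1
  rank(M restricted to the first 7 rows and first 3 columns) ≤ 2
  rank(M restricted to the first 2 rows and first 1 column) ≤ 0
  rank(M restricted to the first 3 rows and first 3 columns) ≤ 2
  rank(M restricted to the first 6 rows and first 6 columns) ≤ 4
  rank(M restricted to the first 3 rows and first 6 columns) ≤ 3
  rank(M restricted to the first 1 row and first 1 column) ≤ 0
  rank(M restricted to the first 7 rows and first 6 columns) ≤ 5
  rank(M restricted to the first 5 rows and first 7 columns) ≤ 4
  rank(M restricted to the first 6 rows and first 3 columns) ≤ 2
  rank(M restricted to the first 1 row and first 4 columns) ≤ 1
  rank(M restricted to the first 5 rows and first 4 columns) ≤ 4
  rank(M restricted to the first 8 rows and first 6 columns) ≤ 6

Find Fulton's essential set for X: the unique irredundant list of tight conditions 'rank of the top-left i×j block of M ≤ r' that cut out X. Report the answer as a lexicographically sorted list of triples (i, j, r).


Computing R[i][j] = min implied NW-rank bound (n=8, 17 conditions):

  R[1]: 0, 1, 1, 1, 1, 1, 1, 1
  R[2]: 0, 1, 1, 2, 2, 2, 2, 2
  R[3]: 1, 2, 2, 3, 3, 3, 3, 3
  R[4]: 1, 2, 2, 3, 4, 4, 4, 4
  R[5]: 1, 2, 2, 3, 4, 4, 4, 5
  R[6]: 1, 2, 2, 3, 4, 4, 5, 6
  R[7]: 1, 2, 2, 3, 4, 5, 6, 7
  R[8]: 1, 2, 3, 4, 5, 6, 7, 8

giving w = (2, 4, 1, 5, 8, 7, 6, 3) via Δ²R.

|D(w)|=10, |Ess(w)|=5:

[(2, 1, 0), (2, 3, 1), (5, 7, 4), (6, 6, 4), (7, 3, 2)]


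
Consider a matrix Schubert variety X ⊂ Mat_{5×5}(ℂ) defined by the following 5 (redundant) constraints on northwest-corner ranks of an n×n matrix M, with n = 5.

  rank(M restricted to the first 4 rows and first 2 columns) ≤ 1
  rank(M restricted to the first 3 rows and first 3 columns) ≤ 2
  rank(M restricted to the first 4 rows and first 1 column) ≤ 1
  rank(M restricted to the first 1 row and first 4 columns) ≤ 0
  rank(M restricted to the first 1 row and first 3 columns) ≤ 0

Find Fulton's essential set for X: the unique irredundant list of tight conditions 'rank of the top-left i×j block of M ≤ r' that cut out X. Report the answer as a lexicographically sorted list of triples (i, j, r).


Recovering R(i,j) via the rank-extension bound from the 5 conditions:

  row 1: 0, 0, 0, 0, 1
  row 2: 1, 1, 1, 1, 2
  row 3: 1, 1, 2, 2, 3
  row 4: 1, 1, 2, 3, 4
  row 5: 1, 2, 3, 4, 5

giving w = (5, 1, 3, 4, 2) via Δ²R.

Rothe diagram D(w) (6 cells), 2 SE-corners (essential conditions):

[(1, 4, 0), (4, 2, 1)]


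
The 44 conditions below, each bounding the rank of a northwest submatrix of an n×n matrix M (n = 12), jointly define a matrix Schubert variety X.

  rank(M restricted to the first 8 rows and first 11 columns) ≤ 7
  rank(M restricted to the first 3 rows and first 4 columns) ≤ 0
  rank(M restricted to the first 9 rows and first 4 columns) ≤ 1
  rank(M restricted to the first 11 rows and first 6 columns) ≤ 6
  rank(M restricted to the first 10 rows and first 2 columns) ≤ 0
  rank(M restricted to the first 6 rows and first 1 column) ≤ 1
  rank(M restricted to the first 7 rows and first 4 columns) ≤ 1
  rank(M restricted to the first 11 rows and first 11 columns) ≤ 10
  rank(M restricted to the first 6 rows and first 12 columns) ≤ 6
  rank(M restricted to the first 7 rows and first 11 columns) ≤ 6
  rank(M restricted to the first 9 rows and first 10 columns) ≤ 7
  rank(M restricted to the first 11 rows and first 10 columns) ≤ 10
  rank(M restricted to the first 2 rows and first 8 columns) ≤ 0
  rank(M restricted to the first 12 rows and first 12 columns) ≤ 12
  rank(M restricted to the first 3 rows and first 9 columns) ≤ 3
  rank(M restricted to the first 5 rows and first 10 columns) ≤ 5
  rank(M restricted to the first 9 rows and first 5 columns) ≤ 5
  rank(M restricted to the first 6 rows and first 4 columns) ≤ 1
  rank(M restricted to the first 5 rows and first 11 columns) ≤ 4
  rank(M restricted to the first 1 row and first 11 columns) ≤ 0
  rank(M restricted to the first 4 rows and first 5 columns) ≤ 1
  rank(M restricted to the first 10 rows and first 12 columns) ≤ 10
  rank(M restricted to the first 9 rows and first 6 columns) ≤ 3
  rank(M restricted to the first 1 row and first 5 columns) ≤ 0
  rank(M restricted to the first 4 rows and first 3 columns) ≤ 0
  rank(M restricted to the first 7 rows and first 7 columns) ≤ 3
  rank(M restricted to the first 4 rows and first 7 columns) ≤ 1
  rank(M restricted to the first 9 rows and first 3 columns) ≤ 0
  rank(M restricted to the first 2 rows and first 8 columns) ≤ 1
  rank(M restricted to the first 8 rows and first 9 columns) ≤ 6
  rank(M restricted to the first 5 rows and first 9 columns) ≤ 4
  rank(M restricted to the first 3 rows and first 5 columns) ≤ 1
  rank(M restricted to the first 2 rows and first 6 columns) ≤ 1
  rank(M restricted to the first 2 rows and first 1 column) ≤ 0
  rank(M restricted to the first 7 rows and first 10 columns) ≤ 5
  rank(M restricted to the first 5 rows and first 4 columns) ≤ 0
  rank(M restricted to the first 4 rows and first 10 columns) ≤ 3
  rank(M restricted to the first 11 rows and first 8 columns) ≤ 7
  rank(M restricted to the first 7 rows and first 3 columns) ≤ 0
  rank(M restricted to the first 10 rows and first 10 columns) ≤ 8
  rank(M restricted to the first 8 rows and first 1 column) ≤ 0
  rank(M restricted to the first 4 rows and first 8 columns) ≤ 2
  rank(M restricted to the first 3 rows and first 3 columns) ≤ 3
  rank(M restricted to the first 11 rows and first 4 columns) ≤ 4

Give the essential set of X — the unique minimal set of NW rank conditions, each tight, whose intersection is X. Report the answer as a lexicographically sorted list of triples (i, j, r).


Propagating the 44 rank bounds to every northwest block:

  row 1: 0 0 0 0 0 0 0 0 0 0 0 1
  row 2: 0 0 0 0 0 0 0 0 1 1 1 2
  row 3: 0 0 0 0 1 1 1 1 2 2 2 3
  row 4: 0 0 0 0 1 1 1 2 3 3 3 4
  row 5: 0 0 0 0 1 2 2 3 4 4 4 5
  row 6: 0 0 0 1 2 3 3 4 5 5 5 6
  row 7: 0 0 0 1 2 3 3 4 5 5 6 7
  row 8: 0 0 0 1 2 3 4 5 6 6 7 8
  row 9: 0 0 0 1 2 3 4 5 6 7 8 9
  row 10: 0 0 1 2 3 4 5 6 7 8 9 10
  row 11: 1 1 2 3 4 5 6 7 8 9 10 11
  row 12: 1 2 3 4 5 6 7 8 9 10 11 12

second differences of R give the permutation w = (12, 9, 5, 8, 6, 4, 11, 7, 10, 3, 1, 2).

8 SE-corners of the 49-cell Rothe diagram give Ess(w):

[(1, 11, 0), (2, 8, 0), (4, 7, 1), (5, 4, 0), (7, 7, 3), (7, 10, 5), (9, 3, 0), (10, 2, 0)]


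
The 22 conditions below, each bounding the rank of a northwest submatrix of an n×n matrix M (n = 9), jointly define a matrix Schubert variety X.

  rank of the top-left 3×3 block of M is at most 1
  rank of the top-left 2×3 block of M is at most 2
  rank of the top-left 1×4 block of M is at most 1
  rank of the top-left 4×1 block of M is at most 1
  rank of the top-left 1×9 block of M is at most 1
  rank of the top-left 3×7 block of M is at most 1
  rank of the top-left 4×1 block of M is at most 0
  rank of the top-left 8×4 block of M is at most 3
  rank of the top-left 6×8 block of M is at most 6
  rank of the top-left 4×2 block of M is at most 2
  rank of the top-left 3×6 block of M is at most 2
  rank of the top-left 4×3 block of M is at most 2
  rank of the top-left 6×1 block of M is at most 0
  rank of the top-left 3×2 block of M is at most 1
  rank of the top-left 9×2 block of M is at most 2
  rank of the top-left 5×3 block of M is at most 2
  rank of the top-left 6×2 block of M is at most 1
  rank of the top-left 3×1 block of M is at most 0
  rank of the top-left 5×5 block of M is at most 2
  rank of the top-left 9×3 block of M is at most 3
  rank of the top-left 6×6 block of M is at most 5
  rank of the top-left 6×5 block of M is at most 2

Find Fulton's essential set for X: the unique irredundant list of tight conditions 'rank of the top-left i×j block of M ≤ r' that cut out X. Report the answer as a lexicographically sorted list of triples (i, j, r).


Rank table r_w(9×9) implied by the 22 constraints:

  row 1: 0  1  1  1  1  1  1  1  1
  row 2: 0  1  1  1  1  1  1  2  2
  row 3: 0  1  1  1  1  1  1  2  3
  row 4: 0  1  2  2  2  2  2  3  4
  row 5: 0  1  2  2  2  3  3  4  5
  row 6: 0  1  2  2  2  3  4  5  6
  row 7: 1  2  3  3  3  4  5  6  7
  row 8: 1  2  3  3  4  5  6  7  8
  row 9: 1  2  3  4  5  6  7  8  9

second differences of R give the permutation w = (2, 8, 9, 3, 6, 7, 1, 5, 4).

Fulton essential set (4 of the 21 Rothe cells):

[(3, 7, 1), (6, 1, 0), (6, 5, 2), (8, 4, 3)]


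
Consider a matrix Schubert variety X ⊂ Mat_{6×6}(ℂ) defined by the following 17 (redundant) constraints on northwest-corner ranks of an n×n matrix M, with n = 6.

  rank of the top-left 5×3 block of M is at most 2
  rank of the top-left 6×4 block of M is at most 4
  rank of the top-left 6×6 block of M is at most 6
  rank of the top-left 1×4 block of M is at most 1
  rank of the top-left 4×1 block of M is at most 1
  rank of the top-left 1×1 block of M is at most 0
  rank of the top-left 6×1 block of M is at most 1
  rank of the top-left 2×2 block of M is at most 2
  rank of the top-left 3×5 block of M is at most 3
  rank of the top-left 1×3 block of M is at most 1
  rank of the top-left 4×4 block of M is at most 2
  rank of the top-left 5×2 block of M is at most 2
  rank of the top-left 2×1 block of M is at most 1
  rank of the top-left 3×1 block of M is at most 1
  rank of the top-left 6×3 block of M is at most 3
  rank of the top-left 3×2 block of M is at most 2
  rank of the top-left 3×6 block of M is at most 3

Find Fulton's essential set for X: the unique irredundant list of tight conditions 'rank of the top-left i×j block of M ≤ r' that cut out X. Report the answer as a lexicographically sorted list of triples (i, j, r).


Reconstructing r_w from the 17 given conditions:

  row 1: 0 | 1 | 1 | 1 | 1 | 1
  row 2: 1 | 2 | 2 | 2 | 2 | 2
  row 3: 1 | 2 | 2 | 2 | 3 | 3
  row 4: 1 | 2 | 2 | 2 | 3 | 4
  row 5: 1 | 2 | 2 | 3 | 4 | 5
  row 6: 1 | 2 | 3 | 4 | 5 | 6

the unique w with this rank table is (2, 1, 5, 6, 4, 3).

Rothe diagram D(w) (6 cells), 3 SE-corners (essential conditions):

[(1, 1, 0), (4, 4, 2), (5, 3, 2)]


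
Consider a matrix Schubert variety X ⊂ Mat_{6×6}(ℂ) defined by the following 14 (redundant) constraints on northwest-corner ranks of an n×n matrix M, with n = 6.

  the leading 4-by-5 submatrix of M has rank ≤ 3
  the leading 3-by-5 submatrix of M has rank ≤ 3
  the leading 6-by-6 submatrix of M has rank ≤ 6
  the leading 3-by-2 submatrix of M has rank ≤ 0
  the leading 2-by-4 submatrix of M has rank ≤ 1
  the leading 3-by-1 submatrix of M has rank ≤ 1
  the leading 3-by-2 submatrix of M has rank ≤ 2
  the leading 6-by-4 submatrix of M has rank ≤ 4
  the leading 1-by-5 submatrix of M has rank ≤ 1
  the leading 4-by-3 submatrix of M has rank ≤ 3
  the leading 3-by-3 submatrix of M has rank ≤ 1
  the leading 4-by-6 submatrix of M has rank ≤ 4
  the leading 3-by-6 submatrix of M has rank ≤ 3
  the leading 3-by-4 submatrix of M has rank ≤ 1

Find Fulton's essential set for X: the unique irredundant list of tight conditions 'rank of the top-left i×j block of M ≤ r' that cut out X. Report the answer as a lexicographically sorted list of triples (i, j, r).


Rank table r_w(6×6) implied by the 14 constraints:

  row 1: 0, 0, 1, 1, 1, 1
  row 2: 0, 0, 1, 1, 2, 2
  row 3: 0, 0, 1, 1, 2, 3
  row 4: 1, 1, 2, 2, 3, 4
  row 5: 1, 2, 3, 3, 4, 5
  row 6: 1, 2, 3, 4, 5, 6

so w = (3, 5, 6, 1, 2, 4).

Fulton essential set (2 of the 8 Rothe cells):

[(3, 2, 0), (3, 4, 1)]


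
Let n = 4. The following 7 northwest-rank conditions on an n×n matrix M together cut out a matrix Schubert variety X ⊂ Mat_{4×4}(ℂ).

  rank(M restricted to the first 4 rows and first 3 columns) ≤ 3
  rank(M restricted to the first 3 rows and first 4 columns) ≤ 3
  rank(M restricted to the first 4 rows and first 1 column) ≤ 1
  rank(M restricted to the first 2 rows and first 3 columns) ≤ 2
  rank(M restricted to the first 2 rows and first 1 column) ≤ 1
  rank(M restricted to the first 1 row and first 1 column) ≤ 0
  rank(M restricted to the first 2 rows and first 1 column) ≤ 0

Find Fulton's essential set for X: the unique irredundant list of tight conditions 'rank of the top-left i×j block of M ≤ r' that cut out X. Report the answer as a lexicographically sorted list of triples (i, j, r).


The tightest implied rank at each (i,j), from the 7 conditions:

  i=1: 0, 1, 1, 1
  i=2: 0, 1, 2, 2
  i=3: 1, 2, 3, 3
  i=4: 1, 2, 3, 4

hence w(1..4) = (2, 3, 1, 4).

D(w) has 2 cells with 1 SE-corner; essential set:

[(2, 1, 0)]


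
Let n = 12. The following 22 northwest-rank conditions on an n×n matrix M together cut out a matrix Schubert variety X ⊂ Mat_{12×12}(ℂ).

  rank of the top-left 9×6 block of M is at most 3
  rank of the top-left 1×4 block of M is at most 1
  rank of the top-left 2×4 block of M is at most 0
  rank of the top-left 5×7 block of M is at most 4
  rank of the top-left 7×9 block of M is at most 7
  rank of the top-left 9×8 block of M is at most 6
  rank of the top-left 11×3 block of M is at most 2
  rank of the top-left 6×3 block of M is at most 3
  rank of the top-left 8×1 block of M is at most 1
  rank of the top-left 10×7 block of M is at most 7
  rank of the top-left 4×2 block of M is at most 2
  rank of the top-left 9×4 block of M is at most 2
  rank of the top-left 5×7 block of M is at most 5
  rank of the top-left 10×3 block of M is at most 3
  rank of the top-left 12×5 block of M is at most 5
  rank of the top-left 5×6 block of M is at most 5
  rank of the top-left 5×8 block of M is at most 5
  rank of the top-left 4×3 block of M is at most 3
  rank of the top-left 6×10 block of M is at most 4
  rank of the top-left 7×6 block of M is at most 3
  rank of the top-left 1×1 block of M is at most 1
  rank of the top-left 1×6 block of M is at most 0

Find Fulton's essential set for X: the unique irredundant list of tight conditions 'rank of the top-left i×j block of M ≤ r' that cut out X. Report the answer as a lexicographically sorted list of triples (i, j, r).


Recovering R(i,j) via the rank-extension bound from the 22 conditions:

  i=1: 0 | 0 | 0 | 0 | 0 | 0 | 1 | 1 | 1 | 1 | 1 | 1
  i=2: 0 | 0 | 0 | 0 | 1 | 1 | 2 | 2 | 2 | 2 | 2 | 2
  i=3: 1 | 1 | 1 | 1 | 2 | 2 | 3 | 3 | 3 | 3 | 3 | 3
  i=4: 1 | 2 | 2 | 2 | 3 | 3 | 4 | 4 | 4 | 4 | 4 | 4
  i=5: 1 | 2 | 2 | 2 | 3 | 3 | 4 | 4 | 4 | 4 | 5 | 5
  i=6: 1 | 2 | 2 | 2 | 3 | 3 | 4 | 4 | 4 | 4 | 5 | 6
  i=7: 1 | 2 | 2 | 2 | 3 | 3 | 4 | 5 | 5 | 5 | 6 | 7
  i=8: 1 | 2 | 2 | 2 | 3 | 3 | 4 | 5 | 6 | 6 | 7 | 8
  i=9: 1 | 2 | 2 | 2 | 3 | 3 | 4 | 5 | 6 | 7 | 8 | 9
  i=10: 1 | 2 | 2 | 3 | 4 | 4 | 5 | 6 | 7 | 8 | 9 | 10
  i=11: 1 | 2 | 2 | 3 | 4 | 5 | 6 | 7 | 8 | 9 | 10 | 11
  i=12: 1 | 2 | 3 | 4 | 5 | 6 | 7 | 8 | 9 | 10 | 11 | 12

so w = (7, 5, 1, 2, 11, 12, 8, 9, 10, 4, 6, 3).

6 SE-corners of the 33-cell Rothe diagram give Ess(w):

[(1, 6, 0), (2, 4, 0), (6, 10, 4), (9, 4, 2), (9, 6, 3), (11, 3, 2)]


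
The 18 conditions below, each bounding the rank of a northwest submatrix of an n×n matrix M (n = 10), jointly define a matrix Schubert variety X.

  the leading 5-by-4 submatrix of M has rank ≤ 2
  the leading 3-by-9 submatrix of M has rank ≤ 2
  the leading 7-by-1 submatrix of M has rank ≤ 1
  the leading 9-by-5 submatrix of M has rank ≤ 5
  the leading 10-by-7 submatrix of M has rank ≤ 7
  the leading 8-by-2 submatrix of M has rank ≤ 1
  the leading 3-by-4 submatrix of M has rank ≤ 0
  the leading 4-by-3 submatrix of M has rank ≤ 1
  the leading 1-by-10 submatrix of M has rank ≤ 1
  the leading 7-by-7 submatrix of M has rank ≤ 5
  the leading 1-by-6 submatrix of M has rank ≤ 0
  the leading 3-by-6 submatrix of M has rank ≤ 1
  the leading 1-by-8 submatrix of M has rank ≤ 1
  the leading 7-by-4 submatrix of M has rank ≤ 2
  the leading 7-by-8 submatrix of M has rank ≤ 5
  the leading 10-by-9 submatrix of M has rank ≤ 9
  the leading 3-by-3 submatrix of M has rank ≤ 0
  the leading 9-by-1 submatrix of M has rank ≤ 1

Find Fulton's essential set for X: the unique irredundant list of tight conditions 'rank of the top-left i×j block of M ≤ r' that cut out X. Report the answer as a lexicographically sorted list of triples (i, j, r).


Propagating the 18 rank bounds to every northwest block:

  i=1: 0 | 0 | 0 | 0 | 0 | 0 | 1 | 1 | 1 | 1
  i=2: 0 | 0 | 0 | 0 | 1 | 1 | 2 | 2 | 2 | 2
  i=3: 0 | 0 | 0 | 0 | 1 | 1 | 2 | 2 | 2 | 3
  i=4: 1 | 1 | 1 | 1 | 2 | 2 | 3 | 3 | 3 | 4
  i=5: 1 | 1 | 2 | 2 | 3 | 3 | 4 | 4 | 4 | 5
  i=6: 1 | 1 | 2 | 2 | 3 | 4 | 5 | 5 | 5 | 6
  i=7: 1 | 1 | 2 | 2 | 3 | 4 | 5 | 5 | 6 | 7
  i=8: 1 | 1 | 2 | 3 | 4 | 5 | 6 | 6 | 7 | 8
  i=9: 1 | 2 | 3 | 4 | 5 | 6 | 7 | 7 | 8 | 9
  i=10: 1 | 2 | 3 | 4 | 5 | 6 | 7 | 8 | 9 | 10

second differences of R give the permutation w = (7, 5, 10, 1, 3, 6, 9, 4, 2, 8).

|D(w)|=24, |Ess(w)|=7:

[(1, 6, 0), (3, 4, 0), (3, 6, 1), (3, 9, 2), (7, 4, 2), (7, 8, 5), (8, 2, 1)]


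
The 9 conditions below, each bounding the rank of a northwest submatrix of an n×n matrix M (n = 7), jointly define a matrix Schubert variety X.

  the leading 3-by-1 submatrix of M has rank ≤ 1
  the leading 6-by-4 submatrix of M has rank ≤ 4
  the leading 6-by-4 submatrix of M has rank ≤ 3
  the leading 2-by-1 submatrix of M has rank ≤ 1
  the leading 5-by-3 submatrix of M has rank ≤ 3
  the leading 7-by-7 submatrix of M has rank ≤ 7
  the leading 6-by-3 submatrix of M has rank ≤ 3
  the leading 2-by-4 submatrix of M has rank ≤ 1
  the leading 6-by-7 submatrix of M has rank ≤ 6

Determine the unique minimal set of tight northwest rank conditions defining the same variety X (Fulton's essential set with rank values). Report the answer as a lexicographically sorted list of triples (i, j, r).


Computing R[i][j] = min implied NW-rank bound (n=7, 9 conditions):

  i=1: 1  1  1  1  1  1  1
  i=2: 1  1  1  1  2  2  2
  i=3: 1  2  2  2  3  3  3
  i=4: 1  2  3  3  4  4  4
  i=5: 1  2  3  3  4  5  5
  i=6: 1  2  3  3  4  5  6
  i=7: 1  2  3  4  5  6  7

giving w = (1, 5, 2, 3, 6, 7, 4) via Δ²R.

ℓ(w)=5; the 2 essential cells (i,j,r):

[(2, 4, 1), (6, 4, 3)]


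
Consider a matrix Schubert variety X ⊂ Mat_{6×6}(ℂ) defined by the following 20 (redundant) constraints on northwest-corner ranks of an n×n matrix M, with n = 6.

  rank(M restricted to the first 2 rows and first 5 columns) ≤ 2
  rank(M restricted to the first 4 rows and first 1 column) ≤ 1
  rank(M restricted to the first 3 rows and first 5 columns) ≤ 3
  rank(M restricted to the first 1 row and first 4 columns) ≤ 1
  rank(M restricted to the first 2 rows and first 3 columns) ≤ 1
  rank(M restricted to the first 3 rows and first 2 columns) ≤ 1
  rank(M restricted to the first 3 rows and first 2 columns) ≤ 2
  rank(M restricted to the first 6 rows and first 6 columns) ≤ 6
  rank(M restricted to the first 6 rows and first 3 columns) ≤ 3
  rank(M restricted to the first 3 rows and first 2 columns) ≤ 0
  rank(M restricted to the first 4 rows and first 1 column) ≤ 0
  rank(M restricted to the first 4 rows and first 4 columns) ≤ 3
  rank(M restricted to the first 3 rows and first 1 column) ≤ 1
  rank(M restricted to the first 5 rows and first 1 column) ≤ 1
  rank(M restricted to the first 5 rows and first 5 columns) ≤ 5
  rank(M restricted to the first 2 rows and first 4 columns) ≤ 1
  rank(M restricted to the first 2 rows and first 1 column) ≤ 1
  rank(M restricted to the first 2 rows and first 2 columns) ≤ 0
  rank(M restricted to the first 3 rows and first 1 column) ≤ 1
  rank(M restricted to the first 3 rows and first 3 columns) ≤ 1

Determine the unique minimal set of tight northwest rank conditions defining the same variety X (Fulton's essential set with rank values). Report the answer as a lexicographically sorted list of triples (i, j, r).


Computing R[i][j] = min implied NW-rank bound (n=6, 20 conditions):

  R[1]: 0, 0, 1, 1, 1, 1
  R[2]: 0, 0, 1, 1, 2, 2
  R[3]: 0, 0, 1, 2, 3, 3
  R[4]: 0, 1, 2, 3, 4, 4
  R[5]: 1, 2, 3, 4, 5, 5
  R[6]: 1, 2, 3, 4, 5, 6

so w = (3, 5, 4, 2, 1, 6).

D(w) has 8 cells with 3 SE-corners; essential set:

[(2, 4, 1), (3, 2, 0), (4, 1, 0)]


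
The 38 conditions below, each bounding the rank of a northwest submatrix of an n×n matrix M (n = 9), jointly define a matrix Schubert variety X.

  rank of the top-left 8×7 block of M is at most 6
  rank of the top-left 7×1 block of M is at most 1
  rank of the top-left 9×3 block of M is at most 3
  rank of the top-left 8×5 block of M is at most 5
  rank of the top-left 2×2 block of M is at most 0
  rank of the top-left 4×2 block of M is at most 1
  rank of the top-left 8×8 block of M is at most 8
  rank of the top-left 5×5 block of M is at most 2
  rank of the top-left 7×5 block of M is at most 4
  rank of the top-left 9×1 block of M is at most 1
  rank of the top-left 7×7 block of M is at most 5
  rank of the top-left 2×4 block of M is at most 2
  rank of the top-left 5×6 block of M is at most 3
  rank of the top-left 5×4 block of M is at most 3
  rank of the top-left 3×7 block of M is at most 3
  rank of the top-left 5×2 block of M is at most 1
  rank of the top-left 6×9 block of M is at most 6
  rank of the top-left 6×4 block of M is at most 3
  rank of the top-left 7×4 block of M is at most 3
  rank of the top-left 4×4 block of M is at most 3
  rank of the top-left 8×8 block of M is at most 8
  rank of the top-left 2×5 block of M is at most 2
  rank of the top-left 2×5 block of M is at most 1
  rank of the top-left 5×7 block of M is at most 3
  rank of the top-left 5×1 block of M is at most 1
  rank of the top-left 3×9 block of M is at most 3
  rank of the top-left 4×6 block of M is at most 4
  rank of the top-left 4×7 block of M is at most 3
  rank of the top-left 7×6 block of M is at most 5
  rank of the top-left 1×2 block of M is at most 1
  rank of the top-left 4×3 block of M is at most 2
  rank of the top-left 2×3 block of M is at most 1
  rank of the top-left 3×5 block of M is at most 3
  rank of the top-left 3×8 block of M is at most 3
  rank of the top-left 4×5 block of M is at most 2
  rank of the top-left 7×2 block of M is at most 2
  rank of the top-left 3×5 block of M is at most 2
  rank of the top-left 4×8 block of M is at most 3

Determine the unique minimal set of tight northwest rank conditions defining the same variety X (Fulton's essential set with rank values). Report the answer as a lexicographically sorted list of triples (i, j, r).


Recovering R(i,j) via the rank-extension bound from the 38 conditions:

  R[1]: 0 | 0 | 1 | 1 | 1 | 1 | 1 | 1 | 1
  R[2]: 0 | 0 | 1 | 1 | 1 | 2 | 2 | 2 | 2
  R[3]: 1 | 1 | 2 | 2 | 2 | 3 | 3 | 3 | 3
  R[4]: 1 | 1 | 2 | 2 | 2 | 3 | 3 | 3 | 4
  R[5]: 1 | 1 | 2 | 2 | 2 | 3 | 3 | 4 | 5
  R[6]: 1 | 2 | 3 | 3 | 3 | 4 | 4 | 5 | 6
  R[7]: 1 | 2 | 3 | 3 | 4 | 5 | 5 | 6 | 7
  R[8]: 1 | 2 | 3 | 4 | 5 | 6 | 6 | 7 | 8
  R[9]: 1 | 2 | 3 | 4 | 5 | 6 | 7 | 8 | 9

hence w(1..9) = (3, 6, 1, 9, 8, 2, 5, 4, 7).

7 SE-corners of the 16-cell Rothe diagram give Ess(w):

[(2, 2, 0), (2, 5, 1), (4, 8, 3), (5, 2, 1), (5, 5, 2), (5, 7, 3), (7, 4, 3)]


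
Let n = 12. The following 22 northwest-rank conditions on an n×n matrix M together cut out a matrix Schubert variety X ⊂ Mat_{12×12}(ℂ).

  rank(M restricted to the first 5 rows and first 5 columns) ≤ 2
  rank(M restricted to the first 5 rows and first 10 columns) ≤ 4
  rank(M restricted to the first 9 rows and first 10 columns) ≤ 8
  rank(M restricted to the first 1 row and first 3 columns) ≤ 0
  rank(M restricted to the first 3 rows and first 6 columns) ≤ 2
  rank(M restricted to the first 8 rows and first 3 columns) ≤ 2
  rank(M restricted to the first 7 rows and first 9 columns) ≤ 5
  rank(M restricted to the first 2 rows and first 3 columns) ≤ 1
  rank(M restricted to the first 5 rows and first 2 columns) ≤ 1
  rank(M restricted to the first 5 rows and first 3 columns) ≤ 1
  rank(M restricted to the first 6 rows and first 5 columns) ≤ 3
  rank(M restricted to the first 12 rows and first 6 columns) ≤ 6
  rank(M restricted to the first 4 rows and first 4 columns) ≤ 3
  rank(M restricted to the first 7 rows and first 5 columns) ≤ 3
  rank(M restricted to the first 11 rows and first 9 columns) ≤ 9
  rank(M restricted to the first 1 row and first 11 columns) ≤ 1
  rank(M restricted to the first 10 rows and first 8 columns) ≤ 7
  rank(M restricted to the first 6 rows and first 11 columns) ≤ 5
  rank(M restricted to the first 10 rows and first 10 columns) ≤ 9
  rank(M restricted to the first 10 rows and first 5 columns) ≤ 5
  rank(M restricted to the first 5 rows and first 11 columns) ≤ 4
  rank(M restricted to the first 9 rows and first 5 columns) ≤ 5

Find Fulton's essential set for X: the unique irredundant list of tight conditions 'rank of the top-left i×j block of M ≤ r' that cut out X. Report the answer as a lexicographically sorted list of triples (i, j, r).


Rank table r_w(12×12) implied by the 22 constraints:

  0, 0, 0, 1, 1, 1, 1, 1, 1, 1, 1, 1
  1, 1, 1, 2, 2, 2, 2, 2, 2, 2, 2, 2
  1, 1, 1, 2, 2, 2, 3, 3, 3, 3, 3, 3
  1, 1, 1, 2, 2, 3, 4, 4, 4, 4, 4, 4
  1, 1, 1, 2, 2, 3, 4, 4, 4, 4, 4, 5
  1, 2, 2, 3, 3, 4, 5, 5, 5, 5, 5, 6
  1, 2, 2, 3, 3, 4, 5, 5, 5, 6, 6, 7
  1, 2, 2, 3, 4, 5, 6, 6, 6, 7, 7, 8
  1, 2, 3, 4, 5, 6, 7, 7, 7, 8, 8, 9
  1, 2, 3, 4, 5, 6, 7, 7, 8, 9, 9, 10
  1, 2, 3, 4, 5, 6, 7, 8, 9, 10, 10, 11
  1, 2, 3, 4, 5, 6, 7, 8, 9, 10, 11, 12

hence w(1..12) = (4, 1, 7, 6, 12, 2, 10, 5, 3, 9, 8, 11).

Rothe diagram D(w) (23 cells), 9 SE-corners (essential conditions):

[(1, 3, 0), (3, 6, 2), (5, 3, 1), (5, 5, 2), (5, 11, 4), (7, 5, 3), (7, 9, 5), (8, 3, 2), (10, 8, 7)]
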